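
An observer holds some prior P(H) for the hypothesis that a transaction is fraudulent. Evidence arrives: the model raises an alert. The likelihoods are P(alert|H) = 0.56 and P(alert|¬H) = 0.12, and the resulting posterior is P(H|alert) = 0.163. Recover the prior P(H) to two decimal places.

Bayes' rule in odds form gives O(H|E) = O(H)·[P(E|H)/P(E|¬H)], hence O(H) = O(H|E)/LR.
Posterior odds = 0.163/(1−0.163) = 0.1947. LR = 0.56/0.12 = 4.6667.
Prior odds = 0.1947/4.6667 = 0.0417, so P(H) = 0.0417/(1+0.0417) ≈ 0.04.

P(H) = 0.04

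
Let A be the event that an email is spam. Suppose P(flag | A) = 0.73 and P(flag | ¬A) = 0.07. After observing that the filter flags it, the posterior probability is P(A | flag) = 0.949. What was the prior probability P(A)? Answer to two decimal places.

In odds form, posterior odds = prior odds × likelihood ratio, so prior odds = posterior odds ÷ LR.
Posterior odds = 0.949/(1−0.949) = 18.6078. LR = 0.73/0.07 = 10.4286.
Prior odds = 18.6078/10.4286 = 1.7843, so P(A) = 1.7843/(1+1.7843) ≈ 0.64.

P(A) = 0.64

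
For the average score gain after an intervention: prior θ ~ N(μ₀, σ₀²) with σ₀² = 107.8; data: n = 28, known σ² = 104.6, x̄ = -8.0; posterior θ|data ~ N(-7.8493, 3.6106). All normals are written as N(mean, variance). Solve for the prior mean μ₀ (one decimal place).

With known observation variance, the Normal–Normal posterior has precision τ_n = τ₀ + n/σ² and mean μ_n = (τ₀μ₀ + (n/σ²)x̄)/τ_n.
Here τ₀ = 1/107.8 = 0.009276 and τ_data = 28/104.6 = 0.267686, so τ_n = 0.276962.
Rearranging for μ₀: μ₀ = (μ_n·τ_n − τ_data·x̄)/τ₀ = (-7.8493·0.276962 − 0.267686·-8.0) / 0.009276 = -0.032470/0.009276 ≈ -3.5.

μ₀ = -3.5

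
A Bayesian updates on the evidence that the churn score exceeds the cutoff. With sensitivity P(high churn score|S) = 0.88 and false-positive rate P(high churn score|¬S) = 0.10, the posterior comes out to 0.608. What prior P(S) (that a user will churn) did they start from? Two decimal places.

P(S) = 0.15

Bayes' rule in odds form gives O(S|E) = O(S)·[P(E|S)/P(E|¬S)], hence O(S) = O(S|E)/LR.
Posterior odds = 0.608/(1−0.608) = 1.5510. LR = 0.88/0.10 = 8.8000.
Prior odds = 1.5510/8.8000 = 0.1762, so P(S) = 0.1762/(1+0.1762) ≈ 0.15.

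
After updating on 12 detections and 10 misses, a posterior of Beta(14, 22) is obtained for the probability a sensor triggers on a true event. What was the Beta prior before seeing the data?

A Beta(α, β) prior with s successes and f failures in binomial data gives a Beta(α+s, β+f) posterior.
So α = 14 − 12 = 2 and β = 22 − 10 = 12.

Beta(2, 12)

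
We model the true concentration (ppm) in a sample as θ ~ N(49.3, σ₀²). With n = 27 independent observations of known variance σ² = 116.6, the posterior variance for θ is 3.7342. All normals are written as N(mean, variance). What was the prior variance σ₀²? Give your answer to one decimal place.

Posterior precision equals prior precision plus data precision: 1/σ_n² = 1/σ₀² + n/σ².
So 1/σ₀² = 1/3.7342 − 27/116.6 = 0.267795 − 0.231561 = 0.036234.
Hence σ₀² = 1/0.036234 ≈ 27.6.

σ₀² = 27.6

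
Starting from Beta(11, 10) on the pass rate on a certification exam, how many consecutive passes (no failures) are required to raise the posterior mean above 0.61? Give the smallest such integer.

k = 5

After k passes and 0 failures the posterior is Beta(11+k, 10), with mean (11+k)/(11+10+k).
Set (11+k)/(21+k) > 0.61 and solve: k > (0.61·21 − 11)/(1 − 0.61) = 4.641.
The smallest integer exceeding 4.641 is 5, and checking k=5: (16)/(26) = 0.6154 > 0.61.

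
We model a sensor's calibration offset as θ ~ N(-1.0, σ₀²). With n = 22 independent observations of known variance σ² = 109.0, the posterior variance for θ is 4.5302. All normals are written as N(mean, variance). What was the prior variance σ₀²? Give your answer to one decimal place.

σ₀² = 52.9

For the Normal–Normal model with known σ², precisions add: τ_n = τ₀ + n/σ².
So 1/σ₀² = 1/4.5302 − 22/109.0 = 0.220741 − 0.201835 = 0.018906.
Hence σ₀² = 1/0.018906 ≈ 52.9.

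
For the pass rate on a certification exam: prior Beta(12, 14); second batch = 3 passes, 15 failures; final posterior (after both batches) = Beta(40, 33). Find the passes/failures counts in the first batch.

Because Beta–binomial updating is additive in the counts, the combined data contributed (α_post−α_prior, β_post−β_prior) successes and failures.
Total across both batches: 40−12=28 passes, 33−14=19 failures.
Subtract the second batch: 28−3=25 passes and 19−15=4 failures.

25 passes and 4 failures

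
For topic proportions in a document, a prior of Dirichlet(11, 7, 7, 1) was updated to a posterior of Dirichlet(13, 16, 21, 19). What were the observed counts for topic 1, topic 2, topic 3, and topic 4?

For a Dirichlet(α) prior with multinomial counts c, the posterior is Dirichlet(α + c) componentwise.
Counts are posterior − prior componentwise: 13−11=2, 16−7=9, 21−7=14, 19−1=18.

counts (2, 9, 14, 18)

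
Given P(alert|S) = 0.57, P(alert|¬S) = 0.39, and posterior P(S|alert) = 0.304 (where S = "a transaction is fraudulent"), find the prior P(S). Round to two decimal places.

Bayes' rule in odds form gives O(S|E) = O(S)·[P(E|S)/P(E|¬S)], hence O(S) = O(S|E)/LR.
Posterior odds = 0.304/(1−0.304) = 0.4368. LR = 0.57/0.39 = 1.4615.
Prior odds = 0.4368/1.4615 = 0.2989, so P(S) = 0.2989/(1+0.2989) ≈ 0.23.

P(S) = 0.23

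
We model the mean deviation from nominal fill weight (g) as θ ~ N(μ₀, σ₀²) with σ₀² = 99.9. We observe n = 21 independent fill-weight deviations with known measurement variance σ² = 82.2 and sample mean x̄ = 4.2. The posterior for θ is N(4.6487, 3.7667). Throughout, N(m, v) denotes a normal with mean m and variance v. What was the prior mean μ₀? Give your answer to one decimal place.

With known observation variance, the Normal–Normal posterior has precision τ_n = τ₀ + n/σ² and mean μ_n = (τ₀μ₀ + (n/σ²)x̄)/τ_n.
Here τ₀ = 1/99.9 = 0.010010 and τ_data = 21/82.2 = 0.255474, so τ_n = 0.265484.
Rearranging for μ₀: μ₀ = (μ_n·τ_n − τ_data·x̄)/τ₀ = (4.6487·0.265484 − 0.255474·4.2) / 0.010010 = 0.161165/0.010010 ≈ 16.1.

μ₀ = 16.1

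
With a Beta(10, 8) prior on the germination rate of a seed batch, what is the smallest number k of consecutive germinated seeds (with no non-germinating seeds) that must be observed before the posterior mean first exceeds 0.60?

k = 3

After k germinated seeds and 0 non-germinating seeds the posterior is Beta(10+k, 8), with mean (10+k)/(10+8+k).
Set (10+k)/(18+k) > 0.60 and solve: k > (0.60·18 − 10)/(1 − 0.60) = 2.000.
The smallest integer exceeding 2.000 is 3, and checking k=3: (13)/(21) = 0.6190 > 0.60.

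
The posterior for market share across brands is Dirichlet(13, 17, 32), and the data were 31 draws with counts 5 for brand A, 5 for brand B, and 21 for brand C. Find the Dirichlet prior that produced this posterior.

For a Dirichlet(α) prior with multinomial counts c, the posterior is Dirichlet(α + c) componentwise.
Subtract each count from the matching posterior parameter: 13−5=8, 17−5=12, 32−21=11.

Dirichlet(8, 12, 11)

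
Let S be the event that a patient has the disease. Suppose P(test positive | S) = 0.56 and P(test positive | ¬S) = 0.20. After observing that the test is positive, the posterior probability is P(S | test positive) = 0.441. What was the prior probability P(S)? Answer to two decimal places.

P(S) = 0.22

In odds form, posterior odds = prior odds × likelihood ratio, so prior odds = posterior odds ÷ LR.
Posterior odds = 0.441/(1−0.441) = 0.7889. LR = 0.56/0.20 = 2.8000.
Prior odds = 0.7889/2.8000 = 0.2818, so P(S) = 0.2818/(1+0.2818) ≈ 0.22.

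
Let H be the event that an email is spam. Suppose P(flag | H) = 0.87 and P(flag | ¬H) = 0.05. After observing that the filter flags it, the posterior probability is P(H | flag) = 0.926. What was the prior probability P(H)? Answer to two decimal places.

Bayes' rule in odds form gives O(H|E) = O(H)·[P(E|H)/P(E|¬H)], hence O(H) = O(H|E)/LR.
Posterior odds = 0.926/(1−0.926) = 12.5135. LR = 0.87/0.05 = 17.4000.
Prior odds = 12.5135/17.4000 = 0.7192, so P(H) = 0.7192/(1+0.7192) ≈ 0.42.

P(H) = 0.42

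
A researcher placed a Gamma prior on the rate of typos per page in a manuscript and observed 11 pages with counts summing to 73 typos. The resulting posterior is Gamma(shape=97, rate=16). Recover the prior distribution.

Gamma–Poisson conjugacy: posterior shape = α + Σxᵢ, posterior rate = β + n.
So α = 97 − 73 = 24 and β = 16 − 11 = 5.

Gamma(shape=24, rate=5)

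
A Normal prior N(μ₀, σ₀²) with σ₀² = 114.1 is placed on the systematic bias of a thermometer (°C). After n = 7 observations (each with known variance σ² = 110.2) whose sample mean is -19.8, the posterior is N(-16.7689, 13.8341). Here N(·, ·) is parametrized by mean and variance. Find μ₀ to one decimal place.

μ₀ = 5.2

The posterior mean is a precision-weighted average: μ_n = (τ₀μ₀ + τ_data·x̄)/(τ₀+τ_data), with τ₀=1/σ₀² and τ_data=n/σ².
Here τ₀ = 1/114.1 = 0.008764 and τ_data = 7/110.2 = 0.063521, so τ_n = 0.072285.
Rearranging for μ₀: μ₀ = (μ_n·τ_n − τ_data·x̄)/τ₀ = (-16.7689·0.072285 − 0.063521·-19.8) / 0.008764 = 0.045576/0.008764 ≈ 5.2.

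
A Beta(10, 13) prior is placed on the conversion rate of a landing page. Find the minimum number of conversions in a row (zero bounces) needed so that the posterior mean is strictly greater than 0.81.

After k conversions and 0 bounces the posterior is Beta(10+k, 13), with mean (10+k)/(10+13+k).
Set (10+k)/(23+k) > 0.81 and solve: k > (0.81·23 − 10)/(1 − 0.81) = 45.421.
The smallest integer exceeding 45.421 is 46, and checking k=46: (56)/(69) = 0.8116 > 0.81.

k = 46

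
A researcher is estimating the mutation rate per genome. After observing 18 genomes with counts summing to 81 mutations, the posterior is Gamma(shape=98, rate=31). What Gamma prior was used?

Gamma(shape=17, rate=13)

A Gamma(α, β) prior (rate parametrization) on a Poisson rate with n observations summing to S gives posterior Gamma(α+S, β+n).
So α = 98 − 81 = 17 and β = 31 − 18 = 13.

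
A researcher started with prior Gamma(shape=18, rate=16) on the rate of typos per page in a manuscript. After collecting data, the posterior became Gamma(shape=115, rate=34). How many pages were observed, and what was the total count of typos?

A Gamma(α, β) prior (rate parametrization) on a Poisson rate with n observations summing to S gives posterior Gamma(α+S, β+n).
Matching: Σxᵢ = 115 − 18 = 97 and n = 34 − 16 = 18.

n = 18 pages with total 97 typos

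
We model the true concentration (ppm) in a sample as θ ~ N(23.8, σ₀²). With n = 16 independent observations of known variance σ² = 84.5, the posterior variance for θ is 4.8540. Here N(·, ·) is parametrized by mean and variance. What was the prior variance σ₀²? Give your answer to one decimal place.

For the Normal–Normal model with known σ², precisions add: τ_n = τ₀ + n/σ².
So 1/σ₀² = 1/4.8540 − 16/84.5 = 0.206016 − 0.189349 = 0.016667.
Hence σ₀² = 1/0.016667 ≈ 60.0.

σ₀² = 60.0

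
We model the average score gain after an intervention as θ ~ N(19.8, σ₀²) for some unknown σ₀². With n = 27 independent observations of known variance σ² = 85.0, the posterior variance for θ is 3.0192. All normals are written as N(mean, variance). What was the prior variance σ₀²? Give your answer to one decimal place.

For the Normal–Normal model with known σ², precisions add: τ_n = τ₀ + n/σ².
So 1/σ₀² = 1/3.0192 − 27/85.0 = 0.331214 − 0.317647 = 0.013567.
Hence σ₀² = 1/0.013567 ≈ 73.7.

σ₀² = 73.7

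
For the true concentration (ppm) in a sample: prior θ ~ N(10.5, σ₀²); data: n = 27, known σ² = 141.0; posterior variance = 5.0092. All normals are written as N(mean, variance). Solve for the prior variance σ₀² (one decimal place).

σ₀² = 122.8

For the Normal–Normal model with known σ², precisions add: τ_n = τ₀ + n/σ².
So 1/σ₀² = 1/5.0092 − 27/141.0 = 0.199633 − 0.191489 = 0.008144.
Hence σ₀² = 1/0.008144 ≈ 122.8.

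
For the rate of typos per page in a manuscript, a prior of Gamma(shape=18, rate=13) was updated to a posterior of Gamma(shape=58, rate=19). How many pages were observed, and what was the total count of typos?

n = 6 pages with total 40 typos

A Gamma(α, β) prior (rate parametrization) on a Poisson rate with n observations summing to S gives posterior Gamma(α+S, β+n).
Matching: Σxᵢ = 58 − 18 = 40 and n = 19 − 13 = 6.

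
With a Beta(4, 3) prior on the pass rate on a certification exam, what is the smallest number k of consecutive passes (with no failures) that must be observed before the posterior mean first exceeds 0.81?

k = 9

After k passes and 0 failures the posterior is Beta(4+k, 3), with mean (4+k)/(4+3+k).
Set (4+k)/(7+k) > 0.81 and solve: k > (0.81·7 − 4)/(1 − 0.81) = 8.789.
The smallest integer exceeding 8.789 is 9.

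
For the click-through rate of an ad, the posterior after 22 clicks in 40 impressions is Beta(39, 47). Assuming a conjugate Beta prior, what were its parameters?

A Beta(a, b) prior with s successes and f failures in binomial data gives a Beta(a+s, b+f) posterior.
Subtract the data counts: 39−22=17, 47−18=29.

Beta(17, 29)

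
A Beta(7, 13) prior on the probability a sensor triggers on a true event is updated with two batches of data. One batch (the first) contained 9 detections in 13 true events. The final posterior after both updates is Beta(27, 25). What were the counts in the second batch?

11 detections and 8 misses

Sequential conjugate updates are equivalent to a single update on the pooled data, so total successes = posterior α − prior α and total failures = posterior β − prior β.
Total across both batches: 27−7=20 detections, 25−13=12 misses.
Subtract the first batch: 20−9=11 detections and 12−4=8 misses.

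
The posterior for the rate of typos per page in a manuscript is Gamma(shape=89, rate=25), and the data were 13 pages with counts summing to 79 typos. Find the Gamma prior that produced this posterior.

Gamma(shape=10, rate=12)

A Gamma(α, β) prior (rate parametrization) on a Poisson rate with n observations summing to S gives posterior Gamma(α+S, β+n).
So α = 89 − 79 = 10 and β = 25 − 13 = 12.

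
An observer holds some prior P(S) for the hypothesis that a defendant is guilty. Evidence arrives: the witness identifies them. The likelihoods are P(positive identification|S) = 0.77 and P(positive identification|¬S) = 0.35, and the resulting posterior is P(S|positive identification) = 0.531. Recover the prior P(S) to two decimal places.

In odds form, posterior odds = prior odds × likelihood ratio, so prior odds = posterior odds ÷ LR.
Posterior odds = 0.531/(1−0.531) = 1.1322. LR = 0.77/0.35 = 2.2000.
Prior odds = 1.1322/2.2000 = 0.5146, so P(S) = 0.5146/(1+0.5146) ≈ 0.34.

P(S) = 0.34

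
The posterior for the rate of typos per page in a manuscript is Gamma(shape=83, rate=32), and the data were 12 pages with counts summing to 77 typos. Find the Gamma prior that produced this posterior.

Gamma(shape=6, rate=20)

A Gamma(α, β) prior (rate parametrization) on a Poisson rate with n observations summing to S gives posterior Gamma(α+S, β+n).
So α = 83 − 77 = 6 and β = 32 − 12 = 20.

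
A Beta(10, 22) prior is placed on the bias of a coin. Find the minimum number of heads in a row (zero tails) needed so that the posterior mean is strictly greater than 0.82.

k = 91

After k heads and 0 tails the posterior is Beta(10+k, 22), with mean (10+k)/(10+22+k).
Set (10+k)/(32+k) > 0.82 and solve: k > (0.82·32 − 10)/(1 − 0.82) = 90.222.
The smallest integer exceeding 90.222 is 91.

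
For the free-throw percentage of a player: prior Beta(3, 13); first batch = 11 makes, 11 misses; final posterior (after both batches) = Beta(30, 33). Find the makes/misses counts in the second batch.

16 makes and 9 misses

Sequential conjugate updates are equivalent to a single update on the pooled data, so total successes = posterior α − prior α and total failures = posterior β − prior β.
Total across both batches: 30−3=27 makes, 33−13=20 misses.
Subtract the first batch: 27−11=16 makes and 20−11=9 misses.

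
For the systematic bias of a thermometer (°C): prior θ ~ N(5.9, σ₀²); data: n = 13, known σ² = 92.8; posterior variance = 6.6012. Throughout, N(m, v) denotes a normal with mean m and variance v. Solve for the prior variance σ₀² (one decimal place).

For the Normal–Normal model with known σ², precisions add: τ_n = τ₀ + n/σ².
So 1/σ₀² = 1/6.6012 − 13/92.8 = 0.151488 − 0.140086 = 0.011402.
Hence σ₀² = 1/0.011402 ≈ 87.7.

σ₀² = 87.7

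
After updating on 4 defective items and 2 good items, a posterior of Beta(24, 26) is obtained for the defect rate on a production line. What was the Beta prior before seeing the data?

Beta(20, 24)

Beta is conjugate to the binomial likelihood: posterior = Beta(α+s, β+f).
So α = 24 − 4 = 20 and β = 26 − 2 = 24.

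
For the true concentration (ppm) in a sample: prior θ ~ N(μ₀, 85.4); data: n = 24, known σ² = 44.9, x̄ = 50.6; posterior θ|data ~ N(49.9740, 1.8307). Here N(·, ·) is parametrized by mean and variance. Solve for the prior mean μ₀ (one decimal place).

μ₀ = 21.4

With known observation variance, the Normal–Normal posterior has precision τ_n = τ₀ + n/σ² and mean μ_n = (τ₀μ₀ + (n/σ²)x̄)/τ_n.
Here τ₀ = 1/85.4 = 0.011710 and τ_data = 24/44.9 = 0.534521, so τ_n = 0.546231.
Rearranging for μ₀: μ₀ = (μ_n·τ_n − τ_data·x̄)/τ₀ = (49.9740·0.546231 − 0.534521·50.6) / 0.011710 = 0.250585/0.011710 ≈ 21.4.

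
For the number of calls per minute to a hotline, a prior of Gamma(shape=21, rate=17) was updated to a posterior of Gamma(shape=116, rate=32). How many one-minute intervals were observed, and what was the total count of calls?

A Gamma(α, β) prior (rate parametrization) on a Poisson rate with n observations summing to S gives posterior Gamma(α+S, β+n).
Matching: Σxᵢ = 116 − 21 = 95 and n = 32 − 17 = 15.

n = 15 one-minute intervals with total 95 calls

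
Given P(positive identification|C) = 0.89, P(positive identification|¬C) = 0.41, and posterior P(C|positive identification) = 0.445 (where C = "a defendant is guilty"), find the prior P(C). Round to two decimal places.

P(C) = 0.27

In odds form, posterior odds = prior odds × likelihood ratio, so prior odds = posterior odds ÷ LR.
Posterior odds = 0.445/(1−0.445) = 0.8018. LR = 0.89/0.41 = 2.1707.
Prior odds = 0.8018/2.1707 = 0.3694, so P(C) = 0.3694/(1+0.3694) ≈ 0.27.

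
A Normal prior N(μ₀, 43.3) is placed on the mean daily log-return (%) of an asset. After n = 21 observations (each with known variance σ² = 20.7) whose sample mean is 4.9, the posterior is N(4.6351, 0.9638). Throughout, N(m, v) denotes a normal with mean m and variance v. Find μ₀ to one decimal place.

With known observation variance, the Normal–Normal posterior has precision τ_n = τ₀ + n/σ² and mean μ_n = (τ₀μ₀ + (n/σ²)x̄)/τ_n.
Here τ₀ = 1/43.3 = 0.023095 and τ_data = 21/20.7 = 1.014493, so τ_n = 1.037588.
Rearranging for μ₀: μ₀ = (μ_n·τ_n − τ_data·x̄)/τ₀ = (4.6351·1.037588 − 1.014493·4.9) / 0.023095 = -0.161692/0.023095 ≈ -7.0.

μ₀ = -7.0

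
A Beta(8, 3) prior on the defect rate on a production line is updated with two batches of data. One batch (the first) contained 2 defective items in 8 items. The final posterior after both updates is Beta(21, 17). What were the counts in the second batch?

Because Beta–binomial updating is additive in the counts, the combined data contributed (α_post−α_prior, β_post−β_prior) successes and failures.
Total across both batches: 21−8=13 defective items, 17−3=14 good items.
Subtract the first batch: 13−2=11 defective items and 14−6=8 good items.

11 defective items and 8 good items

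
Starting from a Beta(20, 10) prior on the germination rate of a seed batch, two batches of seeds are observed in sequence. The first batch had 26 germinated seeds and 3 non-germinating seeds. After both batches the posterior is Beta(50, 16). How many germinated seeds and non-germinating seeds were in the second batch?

Sequential conjugate updates are equivalent to a single update on the pooled data, so total successes = posterior α − prior α and total failures = posterior β − prior β.
Total across both batches: 50−20=30 germinated seeds, 16−10=6 non-germinating seeds.
Subtract the first batch: 30−26=4 germinated seeds and 6−3=3 non-germinating seeds.

4 germinated seeds and 3 non-germinating seeds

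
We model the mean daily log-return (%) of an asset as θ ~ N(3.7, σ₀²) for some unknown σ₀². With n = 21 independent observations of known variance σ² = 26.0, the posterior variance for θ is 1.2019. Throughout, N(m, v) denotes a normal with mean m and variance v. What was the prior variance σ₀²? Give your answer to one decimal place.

σ₀² = 41.1

Posterior precision equals prior precision plus data precision: 1/σ_n² = 1/σ₀² + n/σ².
So 1/σ₀² = 1/1.2019 − 21/26.0 = 0.832016 − 0.807692 = 0.024324.
Hence σ₀² = 1/0.024324 ≈ 41.1.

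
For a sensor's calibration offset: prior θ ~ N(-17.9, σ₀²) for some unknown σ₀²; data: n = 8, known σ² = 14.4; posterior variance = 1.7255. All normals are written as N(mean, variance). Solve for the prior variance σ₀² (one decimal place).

Posterior precision equals prior precision plus data precision: 1/σ_n² = 1/σ₀² + n/σ².
So 1/σ₀² = 1/1.7255 − 8/14.4 = 0.579542 − 0.555556 = 0.023986.
Hence σ₀² = 1/0.023986 ≈ 41.7.

σ₀² = 41.7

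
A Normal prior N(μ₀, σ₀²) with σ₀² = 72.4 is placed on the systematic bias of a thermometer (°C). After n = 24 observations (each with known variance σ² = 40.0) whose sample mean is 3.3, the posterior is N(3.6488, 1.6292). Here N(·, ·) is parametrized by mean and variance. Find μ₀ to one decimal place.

μ₀ = 18.8

The posterior mean is a precision-weighted average: μ_n = (τ₀μ₀ + τ_data·x̄)/(τ₀+τ_data), with τ₀=1/σ₀² and τ_data=n/σ².
Here τ₀ = 1/72.4 = 0.013812 and τ_data = 24/40.0 = 0.600000, so τ_n = 0.613812.
Rearranging for μ₀: μ₀ = (μ_n·τ_n − τ_data·x̄)/τ₀ = (3.6488·0.613812 − 0.600000·3.3) / 0.013812 = 0.259677/0.013812 ≈ 18.8.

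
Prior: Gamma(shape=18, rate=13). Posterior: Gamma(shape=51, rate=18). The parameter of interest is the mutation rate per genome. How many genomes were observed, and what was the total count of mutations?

n = 5 genomes with total 33 mutations

Gamma–Poisson conjugacy: posterior shape = α + Σxᵢ, posterior rate = β + n.
Matching: Σxᵢ = 51 − 18 = 33 and n = 18 − 13 = 5.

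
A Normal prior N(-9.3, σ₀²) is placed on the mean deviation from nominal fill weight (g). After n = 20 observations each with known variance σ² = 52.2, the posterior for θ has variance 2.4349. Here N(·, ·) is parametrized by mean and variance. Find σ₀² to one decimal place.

Posterior precision equals prior precision plus data precision: 1/σ_n² = 1/σ₀² + n/σ².
So 1/σ₀² = 1/2.4349 − 20/52.2 = 0.410694 − 0.383142 = 0.027552.
Hence σ₀² = 1/0.027552 ≈ 36.3.

σ₀² = 36.3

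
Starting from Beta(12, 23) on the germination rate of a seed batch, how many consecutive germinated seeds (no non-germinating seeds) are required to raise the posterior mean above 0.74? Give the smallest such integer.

k = 54

After k germinated seeds and 0 non-germinating seeds the posterior is Beta(12+k, 23), with mean (12+k)/(12+23+k).
Set (12+k)/(35+k) > 0.74 and solve: k > (0.74·35 − 12)/(1 − 0.74) = 53.462.
The smallest integer exceeding 53.462 is 54.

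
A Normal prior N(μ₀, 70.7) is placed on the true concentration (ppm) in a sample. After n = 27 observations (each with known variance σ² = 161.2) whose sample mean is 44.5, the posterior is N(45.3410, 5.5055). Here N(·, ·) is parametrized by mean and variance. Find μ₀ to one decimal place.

The posterior mean is a precision-weighted average: μ_n = (τ₀μ₀ + τ_data·x̄)/(τ₀+τ_data), with τ₀=1/σ₀² and τ_data=n/σ².
Here τ₀ = 1/70.7 = 0.014144 and τ_data = 27/161.2 = 0.167494, so τ_n = 0.181638.
Rearranging for μ₀: μ₀ = (μ_n·τ_n − τ_data·x̄)/τ₀ = (45.3410·0.181638 − 0.167494·44.5) / 0.014144 = 0.782166/0.014144 ≈ 55.3.

μ₀ = 55.3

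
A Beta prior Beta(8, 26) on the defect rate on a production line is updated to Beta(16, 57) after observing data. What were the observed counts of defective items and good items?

8 defective items and 31 good items

Beta is conjugate to the binomial likelihood: posterior = Beta(a+s, b+f).
So s = 16 − 8 = 8 and f = 57 − 26 = 31.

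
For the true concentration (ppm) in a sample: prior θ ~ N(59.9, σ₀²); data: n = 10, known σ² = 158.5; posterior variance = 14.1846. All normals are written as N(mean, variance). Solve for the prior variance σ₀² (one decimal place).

σ₀² = 135.0

For the Normal–Normal model with known σ², precisions add: τ_n = τ₀ + n/σ².
So 1/σ₀² = 1/14.1846 − 10/158.5 = 0.070499 − 0.063091 = 0.007408.
Hence σ₀² = 1/0.007408 ≈ 135.0.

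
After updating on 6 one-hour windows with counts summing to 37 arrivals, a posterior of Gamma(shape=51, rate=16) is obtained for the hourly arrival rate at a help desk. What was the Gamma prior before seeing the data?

A Gamma(α, β) prior (rate parametrization) on a Poisson rate with n observations summing to S gives posterior Gamma(α+S, β+n).
So α = 51 − 37 = 14 and β = 16 − 6 = 10.

Gamma(shape=14, rate=10)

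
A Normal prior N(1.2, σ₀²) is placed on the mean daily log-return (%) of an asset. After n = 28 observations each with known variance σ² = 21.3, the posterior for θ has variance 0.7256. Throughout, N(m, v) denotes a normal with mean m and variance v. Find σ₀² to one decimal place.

σ₀² = 15.7

Posterior precision equals prior precision plus data precision: 1/σ_n² = 1/σ₀² + n/σ².
So 1/σ₀² = 1/0.7256 − 28/21.3 = 1.378170 − 1.314554 = 0.063616.
Hence σ₀² = 1/0.063616 ≈ 15.7.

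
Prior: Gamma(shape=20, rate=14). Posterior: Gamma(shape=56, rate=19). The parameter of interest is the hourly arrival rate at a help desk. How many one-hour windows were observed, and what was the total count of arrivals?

n = 5 one-hour windows with total 36 arrivals

Gamma–Poisson conjugacy: posterior shape = α + Σxᵢ, posterior rate = β + n.
Matching: Σxᵢ = 56 − 20 = 36 and n = 19 − 14 = 5.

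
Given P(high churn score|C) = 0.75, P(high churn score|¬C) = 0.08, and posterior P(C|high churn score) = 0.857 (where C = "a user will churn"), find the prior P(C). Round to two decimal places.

P(C) = 0.39

Bayes' rule in odds form gives O(C|E) = O(C)·[P(E|C)/P(E|¬C)], hence O(C) = O(C|E)/LR.
Posterior odds = 0.857/(1−0.857) = 5.9930. LR = 0.75/0.08 = 9.3750.
Prior odds = 5.9930/9.3750 = 0.6393, so P(C) = 0.6393/(1+0.6393) ≈ 0.39.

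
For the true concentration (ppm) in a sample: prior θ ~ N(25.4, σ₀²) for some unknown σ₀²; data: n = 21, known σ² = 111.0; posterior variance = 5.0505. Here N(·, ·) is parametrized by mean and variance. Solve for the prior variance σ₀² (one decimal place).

Posterior precision equals prior precision plus data precision: 1/σ_n² = 1/σ₀² + n/σ².
So 1/σ₀² = 1/5.0505 − 21/111.0 = 0.198000 − 0.189189 = 0.008811.
Hence σ₀² = 1/0.008811 ≈ 113.5.

σ₀² = 113.5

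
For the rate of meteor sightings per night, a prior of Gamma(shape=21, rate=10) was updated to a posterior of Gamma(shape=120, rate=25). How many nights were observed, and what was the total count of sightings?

Gamma–Poisson conjugacy: posterior shape = α + Σxᵢ, posterior rate = β + n.
Matching: Σxᵢ = 120 − 21 = 99 and n = 25 − 10 = 15.

n = 15 nights with total 99 sightings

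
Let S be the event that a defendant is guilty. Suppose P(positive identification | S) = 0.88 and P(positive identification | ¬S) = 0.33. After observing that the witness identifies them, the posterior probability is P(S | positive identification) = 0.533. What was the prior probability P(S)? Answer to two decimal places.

P(S) = 0.30

In odds form, posterior odds = prior odds × likelihood ratio, so prior odds = posterior odds ÷ LR.
Posterior odds = 0.533/(1−0.533) = 1.1413. LR = 0.88/0.33 = 2.6667.
Prior odds = 1.1413/2.6667 = 0.4280, so P(S) = 0.4280/(1+0.4280) ≈ 0.30.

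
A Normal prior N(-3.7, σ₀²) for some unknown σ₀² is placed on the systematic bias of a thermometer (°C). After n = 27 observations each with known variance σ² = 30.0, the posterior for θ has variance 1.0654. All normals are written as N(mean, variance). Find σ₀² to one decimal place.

For the Normal–Normal model with known σ², precisions add: τ_n = τ₀ + n/σ².
So 1/σ₀² = 1/1.0654 − 27/30.0 = 0.938615 − 0.900000 = 0.038615.
Hence σ₀² = 1/0.038615 ≈ 25.9.

σ₀² = 25.9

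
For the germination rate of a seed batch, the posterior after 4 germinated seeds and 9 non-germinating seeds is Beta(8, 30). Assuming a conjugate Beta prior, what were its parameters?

Beta is conjugate to the binomial likelihood: posterior = Beta(a+s, b+f).
Subtract the data counts: 8−4=4, 30−9=21.

Beta(4, 21)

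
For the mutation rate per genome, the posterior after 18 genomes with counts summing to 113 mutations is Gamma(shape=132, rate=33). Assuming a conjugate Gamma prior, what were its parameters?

Gamma(shape=19, rate=15)

Gamma–Poisson conjugacy: posterior shape = α + Σxᵢ, posterior rate = β + n.
So α = 132 − 113 = 19 and β = 33 − 18 = 15.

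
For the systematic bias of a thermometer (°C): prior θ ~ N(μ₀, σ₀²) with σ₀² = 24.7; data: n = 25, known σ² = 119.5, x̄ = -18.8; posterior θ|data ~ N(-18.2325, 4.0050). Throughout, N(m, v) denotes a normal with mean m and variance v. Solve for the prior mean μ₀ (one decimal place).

The posterior mean is a precision-weighted average: μ_n = (τ₀μ₀ + τ_data·x̄)/(τ₀+τ_data), with τ₀=1/σ₀² and τ_data=n/σ².
Here τ₀ = 1/24.7 = 0.040486 and τ_data = 25/119.5 = 0.209205, so τ_n = 0.249691.
Rearranging for μ₀: μ₀ = (μ_n·τ_n − τ_data·x̄)/τ₀ = (-18.2325·0.249691 − 0.209205·-18.8) / 0.040486 = -0.619437/0.040486 ≈ -15.3.

μ₀ = -15.3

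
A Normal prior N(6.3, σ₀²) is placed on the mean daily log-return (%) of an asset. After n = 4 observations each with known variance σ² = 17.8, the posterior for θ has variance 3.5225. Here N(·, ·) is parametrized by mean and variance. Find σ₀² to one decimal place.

For the Normal–Normal model with known σ², precisions add: τ_n = τ₀ + n/σ².
So 1/σ₀² = 1/3.5225 − 4/17.8 = 0.283889 − 0.224719 = 0.059170.
Hence σ₀² = 1/0.059170 ≈ 16.9.

σ₀² = 16.9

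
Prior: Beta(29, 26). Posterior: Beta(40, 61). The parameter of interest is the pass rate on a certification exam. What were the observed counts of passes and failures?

Beta is conjugate to the binomial likelihood: posterior = Beta(a+s, b+f).
Match parameters: s=40−29=11, f=61−26=35.

11 passes and 35 failures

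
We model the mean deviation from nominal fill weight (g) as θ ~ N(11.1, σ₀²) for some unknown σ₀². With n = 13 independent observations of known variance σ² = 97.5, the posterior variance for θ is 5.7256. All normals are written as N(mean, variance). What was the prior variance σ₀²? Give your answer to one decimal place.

Posterior precision equals prior precision plus data precision: 1/σ_n² = 1/σ₀² + n/σ².
So 1/σ₀² = 1/5.7256 − 13/97.5 = 0.174654 − 0.133333 = 0.041321.
Hence σ₀² = 1/0.041321 ≈ 24.2.

σ₀² = 24.2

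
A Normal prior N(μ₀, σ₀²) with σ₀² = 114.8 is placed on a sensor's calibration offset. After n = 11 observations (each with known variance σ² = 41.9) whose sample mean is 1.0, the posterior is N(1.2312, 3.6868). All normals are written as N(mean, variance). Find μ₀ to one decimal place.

With known observation variance, the Normal–Normal posterior has precision τ_n = τ₀ + n/σ² and mean μ_n = (τ₀μ₀ + (n/σ²)x̄)/τ_n.
Here τ₀ = 1/114.8 = 0.008711 and τ_data = 11/41.9 = 0.262530, so τ_n = 0.271241.
Rearranging for μ₀: μ₀ = (μ_n·τ_n − τ_data·x̄)/τ₀ = (1.2312·0.271241 − 0.262530·1.0) / 0.008711 = 0.071422/0.008711 ≈ 8.2.

μ₀ = 8.2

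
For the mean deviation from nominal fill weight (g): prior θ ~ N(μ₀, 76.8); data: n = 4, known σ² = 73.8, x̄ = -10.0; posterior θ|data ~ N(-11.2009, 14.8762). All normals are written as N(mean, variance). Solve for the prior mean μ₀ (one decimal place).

With known observation variance, the Normal–Normal posterior has precision τ_n = τ₀ + n/σ² and mean μ_n = (τ₀μ₀ + (n/σ²)x̄)/τ_n.
Here τ₀ = 1/76.8 = 0.013021 and τ_data = 4/73.8 = 0.054201, so τ_n = 0.067222.
Rearranging for μ₀: μ₀ = (μ_n·τ_n − τ_data·x̄)/τ₀ = (-11.2009·0.067222 − 0.054201·-10.0) / 0.013021 = -0.210937/0.013021 ≈ -16.2.

μ₀ = -16.2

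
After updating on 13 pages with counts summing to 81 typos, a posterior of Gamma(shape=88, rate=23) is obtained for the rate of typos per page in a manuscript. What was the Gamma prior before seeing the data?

Gamma(shape=7, rate=10)

A Gamma(α, β) prior (rate parametrization) on a Poisson rate with n observations summing to S gives posterior Gamma(α+S, β+n).
So α = 88 − 81 = 7 and β = 23 − 13 = 10.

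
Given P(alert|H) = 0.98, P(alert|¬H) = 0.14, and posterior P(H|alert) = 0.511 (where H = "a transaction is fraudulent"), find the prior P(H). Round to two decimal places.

P(H) = 0.13

In odds form, posterior odds = prior odds × likelihood ratio, so prior odds = posterior odds ÷ LR.
Posterior odds = 0.511/(1−0.511) = 1.0450. LR = 0.98/0.14 = 7.0000.
Prior odds = 1.0450/7.0000 = 0.1493, so P(H) = 0.1493/(1+0.1493) ≈ 0.13.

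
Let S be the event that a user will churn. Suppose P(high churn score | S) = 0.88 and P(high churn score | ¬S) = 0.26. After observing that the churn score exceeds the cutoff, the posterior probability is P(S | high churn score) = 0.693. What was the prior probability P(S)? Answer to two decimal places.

P(S) = 0.40

In odds form, posterior odds = prior odds × likelihood ratio, so prior odds = posterior odds ÷ LR.
Posterior odds = 0.693/(1−0.693) = 2.2573. LR = 0.88/0.26 = 3.3846.
Prior odds = 2.2573/3.3846 = 0.6669, so P(S) = 0.6669/(1+0.6669) ≈ 0.40.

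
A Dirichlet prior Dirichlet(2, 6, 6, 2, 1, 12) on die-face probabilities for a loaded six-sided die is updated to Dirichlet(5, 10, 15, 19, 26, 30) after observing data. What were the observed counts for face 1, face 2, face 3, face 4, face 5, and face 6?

For a Dirichlet(α) prior with multinomial counts c, the posterior is Dirichlet(α + c) componentwise.
Counts are posterior − prior componentwise: 5−2=3, 10−6=4, 15−6=9, 19−2=17, 26−1=25, 30−12=18.

counts (3, 4, 9, 17, 25, 18)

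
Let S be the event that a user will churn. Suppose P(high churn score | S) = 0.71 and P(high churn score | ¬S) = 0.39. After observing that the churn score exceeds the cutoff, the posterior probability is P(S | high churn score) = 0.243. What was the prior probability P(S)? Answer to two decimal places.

P(S) = 0.15

In odds form, posterior odds = prior odds × likelihood ratio, so prior odds = posterior odds ÷ LR.
Posterior odds = 0.243/(1−0.243) = 0.3210. LR = 0.71/0.39 = 1.8205.
Prior odds = 0.3210/1.8205 = 0.1763, so P(S) = 0.1763/(1+0.1763) ≈ 0.15.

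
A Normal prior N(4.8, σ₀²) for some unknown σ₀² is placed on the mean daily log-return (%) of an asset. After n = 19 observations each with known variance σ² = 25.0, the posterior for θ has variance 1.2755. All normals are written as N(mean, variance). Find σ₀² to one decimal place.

σ₀² = 41.7

For the Normal–Normal model with known σ², precisions add: τ_n = τ₀ + n/σ².
So 1/σ₀² = 1/1.2755 − 19/25.0 = 0.784006 − 0.760000 = 0.024006.
Hence σ₀² = 1/0.024006 ≈ 41.7.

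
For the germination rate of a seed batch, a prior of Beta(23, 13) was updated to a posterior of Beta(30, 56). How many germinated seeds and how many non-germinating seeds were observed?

A Beta(α, β) prior with s successes and f failures in binomial data gives a Beta(α+s, β+f) posterior.
So s = 30 − 23 = 7 and f = 56 − 13 = 43.

7 germinated seeds and 43 non-germinating seeds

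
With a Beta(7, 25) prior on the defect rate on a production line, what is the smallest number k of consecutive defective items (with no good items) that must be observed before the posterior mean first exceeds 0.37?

k = 8

After k defective items and 0 good items the posterior is Beta(7+k, 25), with mean (7+k)/(7+25+k).
Set (7+k)/(32+k) > 0.37 and solve: k > (0.37·32 − 7)/(1 − 0.37) = 7.683.
The smallest integer exceeding 7.683 is 8.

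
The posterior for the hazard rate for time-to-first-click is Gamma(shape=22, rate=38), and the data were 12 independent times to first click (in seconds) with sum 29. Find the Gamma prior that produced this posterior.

Gamma(shape=10, rate=9)

Gamma–exponential conjugacy: posterior shape = α + n, posterior rate = β + Σtᵢ.
So α = 22 − 12 = 10 and β = 38 − 29 = 9.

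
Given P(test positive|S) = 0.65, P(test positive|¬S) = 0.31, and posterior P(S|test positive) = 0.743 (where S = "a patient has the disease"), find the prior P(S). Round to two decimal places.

P(S) = 0.58

In odds form, posterior odds = prior odds × likelihood ratio, so prior odds = posterior odds ÷ LR.
Posterior odds = 0.743/(1−0.743) = 2.8911. LR = 0.65/0.31 = 2.0968.
Prior odds = 2.8911/2.0968 = 1.3788, so P(S) = 1.3788/(1+1.3788) ≈ 0.58.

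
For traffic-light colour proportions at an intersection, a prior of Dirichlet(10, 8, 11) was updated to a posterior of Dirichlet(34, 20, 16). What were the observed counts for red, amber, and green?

counts (24, 12, 5)

For a Dirichlet(α) prior with multinomial counts c, the posterior is Dirichlet(α + c) componentwise.
Counts are posterior − prior componentwise: 34−10=24, 20−8=12, 16−11=5.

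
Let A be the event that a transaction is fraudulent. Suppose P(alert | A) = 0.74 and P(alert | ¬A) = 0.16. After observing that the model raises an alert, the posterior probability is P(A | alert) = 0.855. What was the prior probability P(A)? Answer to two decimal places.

Bayes' rule in odds form gives O(A|E) = O(A)·[P(E|A)/P(E|¬A)], hence O(A) = O(A|E)/LR.
Posterior odds = 0.855/(1−0.855) = 5.8966. LR = 0.74/0.16 = 4.6250.
Prior odds = 5.8966/4.6250 = 1.2749, so P(A) = 1.2749/(1+1.2749) ≈ 0.56.

P(A) = 0.56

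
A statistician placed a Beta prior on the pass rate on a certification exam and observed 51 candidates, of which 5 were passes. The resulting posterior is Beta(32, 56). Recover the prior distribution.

Under Beta–binomial conjugacy the posterior parameters are (a+s, b+f).
So a = 32 − 5 = 27 and b = 56 − 46 = 10.

Beta(27, 10)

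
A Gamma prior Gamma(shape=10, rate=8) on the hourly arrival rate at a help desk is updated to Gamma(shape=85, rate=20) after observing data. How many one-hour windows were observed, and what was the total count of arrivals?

Gamma–Poisson conjugacy: posterior shape = α + Σxᵢ, posterior rate = β + n.
Matching: Σxᵢ = 85 − 10 = 75 and n = 20 − 8 = 12.

n = 12 one-hour windows with total 75 arrivals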